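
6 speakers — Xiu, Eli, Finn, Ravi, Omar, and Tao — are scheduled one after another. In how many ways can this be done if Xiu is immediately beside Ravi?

Glue Xiu and Ravi into one block (2 internal orders), leaving 5 units to arrange in a row.
That gives 2 × 5! = 2 × 120 = 240.

240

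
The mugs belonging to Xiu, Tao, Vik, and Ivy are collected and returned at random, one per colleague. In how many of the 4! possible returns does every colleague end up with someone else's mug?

9

This is the derangement count D_4: permutations of 4 items with no fixed point.
By inclusion–exclusion this is Σ_{j=0}^{4} (−1)^j C(4,j)·(4−j)!.
Computing: 24 − 24 + 12 − 4 + 1 = 9.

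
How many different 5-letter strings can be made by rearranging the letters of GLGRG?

GLGRG has 5 letters with G appearing 3 times.
So there are 5! / (3!) = 20 distinguishable arrangements.

20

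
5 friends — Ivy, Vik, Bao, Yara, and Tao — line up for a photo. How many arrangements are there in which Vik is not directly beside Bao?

There are 5! = 120 arrangements in all. If Vik and Bao are adjacent, merging them into one block gives 2·(4)! = 48 arrangements.
So 120 − 48 = 72 arrangements keep them apart.

72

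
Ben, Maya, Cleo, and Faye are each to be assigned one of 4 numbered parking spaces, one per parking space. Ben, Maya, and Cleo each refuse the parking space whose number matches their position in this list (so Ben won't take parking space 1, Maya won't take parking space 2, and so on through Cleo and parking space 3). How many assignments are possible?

Let Aᵢ (for i ∈ {1, 2, 3}) be the placements that put person i in their forbidden parking space. Any j of these fix j positions, leaving (4−j)! ways to fill the rest, and there are C(3,j) ways to pick which j.
By inclusion–exclusion, the number of valid placements is Σ_{j=0}^{3} (−1)^j C(3,j)·(4−j)!.
Computing: 24 − 18 + 6 − 1 = 11.

11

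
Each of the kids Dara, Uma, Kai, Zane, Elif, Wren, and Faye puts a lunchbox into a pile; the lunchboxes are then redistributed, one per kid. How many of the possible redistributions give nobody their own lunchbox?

Let Aᵢ be the assignments in which kid i gets their own lunchbox. We want the size of the complement of A₁∪…∪A_7.
By inclusion–exclusion this is Σ_{j=0}^{7} (−1)^j C(7,j)·(7−j)!.
Computing: 5040 − 5040 + 2520 − 840 + 210 − 42 + 7 − 1 = 1854.

1854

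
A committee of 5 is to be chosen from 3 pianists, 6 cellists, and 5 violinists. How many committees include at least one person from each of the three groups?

1365

Unrestricted: C(14,5) = 2002 ways to pick any 5 of the 14.
Selections missing a whole group: no pianists → C(11,5) = 462; no cellists → C(8,5) = 56; no violinists → C(9,5) = 126.
Add back selections omitting two groups (i.e. drawn from a single group): C(3,5) + C(6,5) + C(5,5) = 7.
By inclusion–exclusion: 2002 − 644 + 7 = 1365.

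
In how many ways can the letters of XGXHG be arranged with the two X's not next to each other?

Total arrangements of XGXHG: 5!/(2!·2!) = 30.
If the two X's are adjacent, glue them into one block, leaving 4 items to arrange: (4)!/(2!) = 12 ways.
Subtracting, 30 − 12 = 18 arrangements keep the X's apart.

18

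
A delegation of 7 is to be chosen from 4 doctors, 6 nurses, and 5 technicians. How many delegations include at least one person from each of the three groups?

5949

Unrestricted: C(15,7) = 6435 ways to pick any 7 of the 15.
Subtract selections that omit an entire group: no doctors → C(11,7) = 330; no nurses → C(9,7) = 36; no technicians → C(10,7) = 120.
Add back selections omitting two groups (i.e. drawn from a single group): C(4,7) + C(6,7) + C(5,7) = 0.
By inclusion–exclusion: 6435 − 486 + 0 = 5949.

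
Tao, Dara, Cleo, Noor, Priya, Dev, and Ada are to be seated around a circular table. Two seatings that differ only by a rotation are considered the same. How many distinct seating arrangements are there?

720

Fix one person's seat to break rotational symmetry; the remaining 6 people can be arranged in (6)! = 720 ways.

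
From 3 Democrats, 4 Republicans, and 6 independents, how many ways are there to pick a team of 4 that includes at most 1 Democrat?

570

Split by how many Democrats are chosen (0 through 1).
Sum: C(3,0)·C(10,4) + C(3,1)·C(10,3) = 210 + 360 = 570.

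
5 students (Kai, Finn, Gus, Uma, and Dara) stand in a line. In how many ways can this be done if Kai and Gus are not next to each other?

72

There are 5! = 120 arrangements in all. If Kai and Gus are adjacent, merging them into one block gives 2·(4)! = 48 arrangements.
So 120 − 48 = 72 arrangements keep them apart.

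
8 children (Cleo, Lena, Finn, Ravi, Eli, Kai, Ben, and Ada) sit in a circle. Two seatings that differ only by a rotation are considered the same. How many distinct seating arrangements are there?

5040

Seat Cleo anywhere (absorbing the rotational symmetry), then permute the other 7: (7)! = 5040.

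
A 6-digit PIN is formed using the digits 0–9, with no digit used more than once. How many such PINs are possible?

151200

With no repetition, fill the 6 digits in order: 10 choices, then 9, down to 5.
That product is 10 × 9 × 8 × 7 × 6 × 5 = 151200.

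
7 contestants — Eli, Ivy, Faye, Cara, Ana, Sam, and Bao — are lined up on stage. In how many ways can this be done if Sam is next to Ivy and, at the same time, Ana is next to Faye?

Treat {Sam,Ivy} as one block (2 orders) and {Ana,Faye} as another (2 orders).
That leaves 5 units to arrange: 2 × 2 × 5! = 4 × 120 = 480.

480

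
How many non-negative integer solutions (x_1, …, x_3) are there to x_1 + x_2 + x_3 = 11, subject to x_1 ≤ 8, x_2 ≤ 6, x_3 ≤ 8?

51

Without the upper bounds there are C(13,2) = 78 ways to split 11 among 3 variables.
Subtract solutions that violate a single cap (substitute x_i' = x_i − (cap_i+1)): x_1 ≥ 9 gives C(4,2) = 6; x_2 ≥ 7 gives C(6,2) = 15; x_3 ≥ 9 gives C(4,2) = 6. Together 27.
No two caps can be exceeded simultaneously, so the pair terms are all 0.
By inclusion–exclusion the count is 78 − 27 + 0 = 51.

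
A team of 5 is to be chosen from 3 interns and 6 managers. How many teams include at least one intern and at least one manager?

120

Total 5-person selections from all 9: C(9,5) = 126.
Subtract selections that omit an entire group: no interns → C(6,5) = 6; no managers → C(3,5) = 0.
Both groups omitted at once is impossible, so 126 − 6 = 120.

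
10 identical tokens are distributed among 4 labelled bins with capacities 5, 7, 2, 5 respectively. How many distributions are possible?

Ignoring the caps, the number of non-negative solutions to x_1+…+x_4 = 10 is C(13,3) = 286.
Subtract solutions that violate a single cap (substitute x_i' = x_i − (cap_i+1)): x_1 ≥ 6 gives C(7,3) = 35; x_2 ≥ 8 gives C(5,3) = 10; x_3 ≥ 3 gives C(10,3) = 120; x_4 ≥ 6 gives C(7,3) = 35. Together 200.
Add back pairs where two caps are both exceeded: 0 + 4 + 0 + 0 + 0 + 4 = 8.
By inclusion–exclusion the count is 286 − 200 + 8 = 94.

94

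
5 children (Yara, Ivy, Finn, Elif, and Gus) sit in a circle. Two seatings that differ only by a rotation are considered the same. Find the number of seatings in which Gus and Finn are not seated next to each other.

All circular seatings of 5 people number (4)! = 24.
Seatings with Gus beside Finn: treat them as a block with 2 internal orders, giving 2 × (3)! = 12.
Subtracting, 24 − 12 = 12.

12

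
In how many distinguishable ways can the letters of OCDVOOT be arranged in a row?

840

Letter multiplicities in OCDVOOT: C×1, D×1, O×3, T×1, V×1.
So there are 7! / (3!) = 840 distinguishable arrangements.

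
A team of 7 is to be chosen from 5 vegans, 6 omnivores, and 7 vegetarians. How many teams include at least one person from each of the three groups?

28987

Total 7-person selections from all 18: C(18,7) = 31824.
Selections missing a whole group: no vegans → C(13,7) = 1716; no omnivores → C(12,7) = 792; no vegetarians → C(11,7) = 330.
Add back selections omitting two groups (i.e. drawn from a single group): C(5,7) + C(6,7) + C(7,7) = 1.
By inclusion–exclusion: 31824 − 2838 + 1 = 28987.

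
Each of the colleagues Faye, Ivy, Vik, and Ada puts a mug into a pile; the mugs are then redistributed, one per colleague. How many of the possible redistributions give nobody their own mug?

9

This is the derangement count D_4: permutations of 4 items with no fixed point.
By inclusion–exclusion this is Σ_{j=0}^{4} (−1)^j C(4,j)·(4−j)!.
Computing: 24 − 24 + 12 − 4 + 1 = 9.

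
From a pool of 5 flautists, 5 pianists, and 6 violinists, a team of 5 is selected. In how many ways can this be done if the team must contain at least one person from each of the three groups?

Unrestricted: C(16,5) = 4368 ways to pick any 5 of the 16.
Selections missing a whole group: no flautists → C(11,5) = 462; no pianists → C(11,5) = 462; no violinists → C(10,5) = 252.
Add back selections omitting two groups (i.e. drawn from a single group): C(5,5) + C(5,5) + C(6,5) = 8.
By inclusion–exclusion: 4368 − 1176 + 8 = 3200.

3200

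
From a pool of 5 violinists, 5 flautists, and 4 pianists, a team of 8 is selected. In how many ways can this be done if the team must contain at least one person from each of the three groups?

2940

Unrestricted: C(14,8) = 3003 ways to pick any 8 of the 14.
Selections missing a whole group: no violinists → C(9,8) = 9; no flautists → C(9,8) = 9; no pianists → C(10,8) = 45.
Add back selections omitting two groups (i.e. drawn from a single group): C(5,8) + C(5,8) + C(4,8) = 0.
By inclusion–exclusion: 3003 − 63 + 0 = 2940.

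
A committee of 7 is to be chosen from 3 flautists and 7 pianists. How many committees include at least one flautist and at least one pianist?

119

Total 7-person selections from all 10: C(10,7) = 120.
Subtract selections that omit an entire group: no flautists → C(7,7) = 1; no pianists → C(3,7) = 0.
Both groups omitted at once is impossible, so 120 − 1 = 119.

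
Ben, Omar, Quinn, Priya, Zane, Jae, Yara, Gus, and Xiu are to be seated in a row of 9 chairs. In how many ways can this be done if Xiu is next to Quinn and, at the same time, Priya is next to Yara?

Treat {Xiu,Quinn} as one block (2 orders) and {Priya,Yara} as another (2 orders).
That leaves 7 units to arrange: 2 × 2 × 7! = 4 × 5040 = 20160.

20160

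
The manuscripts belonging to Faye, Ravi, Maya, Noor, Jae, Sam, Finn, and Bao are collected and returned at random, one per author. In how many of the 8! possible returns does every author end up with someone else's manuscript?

This is the derangement count D_8: permutations of 8 items with no fixed point.
By inclusion–exclusion this is Σ_{j=0}^{8} (−1)^j C(8,j)·(8−j)!.
Computing: 40320 − 40320 + 20160 − 6720 + 1680 − 336 + 56 − 8 + 1 = 14833.

14833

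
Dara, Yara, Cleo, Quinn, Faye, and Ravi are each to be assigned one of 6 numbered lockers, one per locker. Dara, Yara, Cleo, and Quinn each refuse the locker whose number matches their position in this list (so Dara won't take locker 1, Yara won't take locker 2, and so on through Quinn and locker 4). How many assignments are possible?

Let Aᵢ (for 1 ≤ i ≤ 4) be the placements that put person i in their forbidden locker. Any j of these fix j positions, leaving (6−j)! ways to fill the rest, and there are C(4,j) ways to pick which j.
By inclusion–exclusion, the number of valid placements is Σ_{j=0}^{4} (−1)^j C(4,j)·(6−j)!.
Computing: 720 − 480 + 144 − 24 + 2 = 362.

362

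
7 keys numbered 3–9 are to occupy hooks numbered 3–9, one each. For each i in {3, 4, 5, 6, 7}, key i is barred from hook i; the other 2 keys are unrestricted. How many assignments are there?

2428

Let Aᵢ (for 3 ≤ i ≤ 7) be the placements that put key i in its forbidden hook. Any j of these fix j positions, leaving (7−j)! ways to fill the rest, and there are C(5,j) ways to pick which j.
By inclusion–exclusion, the number of valid placements is Σ_{j=0}^{5} (−1)^j C(5,j)·(7−j)!.
Computing: 5040 − 3600 + 1200 − 240 + 30 − 2 = 2428.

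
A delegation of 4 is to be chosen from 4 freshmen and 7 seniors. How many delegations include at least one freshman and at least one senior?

Total 4-person selections from all 11: C(11,4) = 330.
Subtract selections that omit an entire group: no freshmen → C(7,4) = 35; no seniors → C(4,4) = 1.
Both groups omitted at once is impossible, so 330 − 36 = 294.

294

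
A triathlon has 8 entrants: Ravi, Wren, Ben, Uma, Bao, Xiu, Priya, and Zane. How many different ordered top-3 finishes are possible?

336

This is an ordered selection of 3 from 8: P(8,3).
That gives 8 × 7 × 6 = 336.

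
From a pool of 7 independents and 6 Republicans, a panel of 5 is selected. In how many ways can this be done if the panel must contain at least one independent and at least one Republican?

With no constraint there are C(13,5) = 1287 possible selections.
Selections missing a whole group: no independents → C(6,5) = 6; no Republicans → C(7,5) = 21.
Both groups omitted at once is impossible, so 1287 − 27 = 1260.

1260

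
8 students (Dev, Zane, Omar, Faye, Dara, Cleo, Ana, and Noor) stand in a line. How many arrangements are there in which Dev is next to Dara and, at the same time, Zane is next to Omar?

Treat {Dev,Dara} as one block (2 orders) and {Zane,Omar} as another (2 orders).
That leaves 6 units to arrange: 2 × 2 × 6! = 4 × 720 = 2880.

2880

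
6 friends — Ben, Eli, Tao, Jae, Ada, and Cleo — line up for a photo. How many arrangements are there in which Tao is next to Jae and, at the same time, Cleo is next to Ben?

Treat {Tao,Jae} as one block (2 orders) and {Cleo,Ben} as another (2 orders).
That leaves 4 units to arrange: 2 × 2 × 4! = 4 × 24 = 96.

96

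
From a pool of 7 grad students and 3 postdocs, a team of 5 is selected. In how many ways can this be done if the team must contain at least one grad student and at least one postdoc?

231

Unrestricted: C(10,5) = 252 ways to pick any 5 of the 10.
Selections missing a whole group: no grad students → C(3,5) = 0; no postdocs → C(7,5) = 21.
Both groups omitted at once is impossible, so 252 − 21 = 231.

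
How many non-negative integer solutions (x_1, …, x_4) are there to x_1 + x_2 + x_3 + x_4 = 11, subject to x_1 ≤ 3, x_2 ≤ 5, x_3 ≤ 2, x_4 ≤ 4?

Ignoring the caps, the number of non-negative solutions to x_1+…+x_4 = 11 is C(14,3) = 364.
Subtract solutions that violate a single cap (substitute x_i' = x_i − (cap_i+1)): x_1 ≥ 4 gives C(10,3) = 120; x_2 ≥ 6 gives C(8,3) = 56; x_3 ≥ 3 gives C(11,3) = 165; x_4 ≥ 5 gives C(9,3) = 84. Together 425.
Add back pairs where two caps are both exceeded: 4 + 35 + 10 + 10 + 1 + 20 = 80.
By inclusion–exclusion the count is 364 − 425 + 80 = 19.

19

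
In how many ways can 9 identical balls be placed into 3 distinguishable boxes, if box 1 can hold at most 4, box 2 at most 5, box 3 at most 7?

27

Ignoring the caps, the number of non-negative solutions to x_1+…+x_3 = 9 is C(11,2) = 55.
Subtract solutions that violate a single cap (substitute x_i' = x_i − (cap_i+1)): x_1 ≥ 5 gives C(6,2) = 15; x_2 ≥ 6 gives C(5,2) = 10; x_3 ≥ 8 gives C(3,2) = 3. Together 28.
No two caps can be exceeded simultaneously, so the pair terms are all 0.
By inclusion–exclusion the count is 55 − 28 + 0 = 27.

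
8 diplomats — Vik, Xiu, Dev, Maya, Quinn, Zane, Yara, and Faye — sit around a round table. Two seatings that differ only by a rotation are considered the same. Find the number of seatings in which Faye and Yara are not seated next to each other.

All circular seatings of 8 people number (7)! = 5040.
Seatings with Faye beside Yara: treat them as a block with 2 internal orders, giving 2 × (6)! = 1440.
Subtracting, 5040 − 1440 = 3600.

3600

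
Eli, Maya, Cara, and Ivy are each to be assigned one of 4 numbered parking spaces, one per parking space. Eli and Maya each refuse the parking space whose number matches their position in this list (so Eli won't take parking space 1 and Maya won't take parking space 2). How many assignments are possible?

14

Let Aᵢ (for i ∈ {1, 2}) be the placements that put person i in their forbidden parking space. Any j of these fix j positions, leaving (4−j)! ways to fill the rest, and there are C(2,j) ways to pick which j.
By inclusion–exclusion, the number of valid placements is Σ_{j=0}^{2} (−1)^j C(2,j)·(4−j)!.
Computing: 24 − 12 + 2 = 14.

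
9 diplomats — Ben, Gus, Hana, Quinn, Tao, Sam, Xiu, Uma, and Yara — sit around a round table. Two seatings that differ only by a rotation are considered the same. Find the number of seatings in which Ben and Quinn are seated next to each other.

Glue Ben and Quinn into a block (2 internal orders). Seating 8 units around a circle gives (7)! arrangements.
So 2 × (7)! = 2 × 5040 = 10080.

10080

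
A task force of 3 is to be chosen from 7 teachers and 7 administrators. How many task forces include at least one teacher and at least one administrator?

With no constraint there are C(14,3) = 364 possible selections.
Selections missing a whole group: no teachers → C(7,3) = 35; no administrators → C(7,3) = 35.
Both groups omitted at once is impossible, so 364 − 70 = 294.

294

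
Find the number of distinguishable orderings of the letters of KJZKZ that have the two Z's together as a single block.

12

Treat the 2 copies of Z as a single block. The multiset to arrange is then {ZZ, J, K, K}, 4 items in all.
That gives (4)!/(2!) = 12 arrangements.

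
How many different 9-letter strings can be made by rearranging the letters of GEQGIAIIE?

15120

GEQGIAIIE has 9 letters with E appearing twice, G appearing twice, and I appearing 3 times.
The number of distinct arrangements is 9!/(3!·2!·2!) = 362880/24 = 15120.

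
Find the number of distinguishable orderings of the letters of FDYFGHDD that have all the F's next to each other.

Treat the 2 copies of F as a single block. The multiset to arrange is then {FF, D, D, D, G, H, Y}, 7 items in all.
That gives (7)!/(3!) = 840 arrangements.

840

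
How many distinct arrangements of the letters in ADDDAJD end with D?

Fix D in the last position and arrange the remaining 6 letters.
Those 6 letters have A appearing twice and D appearing 3 times, giving (6)!/(3!·2!) = 60.

60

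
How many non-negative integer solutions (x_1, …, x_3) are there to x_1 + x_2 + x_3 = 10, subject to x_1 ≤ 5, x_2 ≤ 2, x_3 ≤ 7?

12

Ignoring the caps, the number of non-negative solutions to x_1+…+x_3 = 10 is C(12,2) = 66.
Subtract solutions that violate a single cap (substitute x_i' = x_i − (cap_i+1)): x_1 ≥ 6 gives C(6,2) = 15; x_2 ≥ 3 gives C(9,2) = 36; x_3 ≥ 8 gives C(4,2) = 6. Together 57.
Add back pairs where two caps are both exceeded: 3 + 0 + 0 = 3.
By inclusion–exclusion the count is 66 − 57 + 3 = 12.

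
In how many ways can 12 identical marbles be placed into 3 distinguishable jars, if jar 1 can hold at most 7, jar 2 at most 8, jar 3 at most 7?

Without the upper bounds there are C(14,2) = 91 ways to split 12 among 3 jars.
Subtract solutions that violate a single cap (substitute x_i' = x_i − (cap_i+1)): x_1 ≥ 8 gives C(6,2) = 15; x_2 ≥ 9 gives C(5,2) = 10; x_3 ≥ 8 gives C(6,2) = 15. Together 40.
No two caps can be exceeded simultaneously, so the pair terms are all 0.
By inclusion–exclusion the count is 91 − 40 + 0 = 51.

51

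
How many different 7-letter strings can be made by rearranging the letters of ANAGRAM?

ANAGRAM has 7 letters with A appearing 3 times.
Dividing 7! = 5040 by 3! = 6 for the repeated letters gives 840.

840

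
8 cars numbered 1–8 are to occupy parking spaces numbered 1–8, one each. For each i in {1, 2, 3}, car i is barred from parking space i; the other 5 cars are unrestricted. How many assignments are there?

27240

Let Aᵢ (for i ∈ {1, 2, 3}) be the placements that put car i in its forbidden parking space. Any j of these fix j positions, leaving (8−j)! ways to fill the rest, and there are C(3,j) ways to pick which j.
By inclusion–exclusion, the number of valid placements is Σ_{j=0}^{3} (−1)^j C(3,j)·(8−j)!.
Computing: 40320 − 15120 + 2160 − 120 = 27240.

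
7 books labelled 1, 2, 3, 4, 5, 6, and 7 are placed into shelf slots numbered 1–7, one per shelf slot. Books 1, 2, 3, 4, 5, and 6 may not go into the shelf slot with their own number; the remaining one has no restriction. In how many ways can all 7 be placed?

2119

Let Aᵢ (for 1 ≤ i ≤ 6) be the placements that put book i in its forbidden shelf slot. Any j of these fix j positions, leaving (7−j)! ways to fill the rest, and there are C(6,j) ways to pick which j.
By inclusion–exclusion, the number of valid placements is Σ_{j=0}^{6} (−1)^j C(6,j)·(7−j)!.
Computing: 5040 − 4320 + 1800 − 480 + 90 − 12 + 1 = 2119.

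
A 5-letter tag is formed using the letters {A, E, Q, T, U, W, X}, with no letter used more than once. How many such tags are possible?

This is a permutation of 5 out of 7: P(7,5) = 7!/2!.
That product is 7 × 6 × 5 × 4 × 3 = 2520.

2520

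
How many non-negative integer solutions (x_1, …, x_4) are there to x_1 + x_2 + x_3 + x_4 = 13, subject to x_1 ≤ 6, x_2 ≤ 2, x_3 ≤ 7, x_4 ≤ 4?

Without the upper bounds there are C(16,3) = 560 ways to split 13 among 4 variables.
Subtract solutions that violate a single cap (substitute x_i' = x_i − (cap_i+1)): x_1 ≥ 7 gives C(9,3) = 84; x_2 ≥ 3 gives C(13,3) = 286; x_3 ≥ 8 gives C(8,3) = 56; x_4 ≥ 5 gives C(11,3) = 165. Together 591.
Add back pairs where two caps are both exceeded: 20 + 0 + 4 + 10 + 56 + 1 = 91.
By inclusion–exclusion the count is 560 − 591 + 91 = 60.

60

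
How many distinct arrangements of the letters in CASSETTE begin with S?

1260

With the first slot taken by S, it remains to arrange the other 7 letters (CASETTE).
Those 7 letters have E appearing twice and T appearing twice, giving (7)!/(2!·2!) = 1260.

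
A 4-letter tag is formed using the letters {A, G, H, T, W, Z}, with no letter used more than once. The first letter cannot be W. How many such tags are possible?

300

The first letter has 6−1 = 5 choices (anything except W).
The remaining 3 letters are filled from the other 5 symbols without repetition: 5 × 4 × 3 = 60.
Total: 5 × 60 = 300.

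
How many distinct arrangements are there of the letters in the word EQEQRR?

The 6 letters of EQEQRR have repeats: E appearing twice, Q appearing twice, and R appearing twice.
So there are 6! / (2!·2!·2!) = 90 distinguishable arrangements.

90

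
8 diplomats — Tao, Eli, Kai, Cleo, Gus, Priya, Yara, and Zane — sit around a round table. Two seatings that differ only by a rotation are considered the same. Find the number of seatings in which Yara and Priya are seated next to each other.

1440

Glue Yara and Priya into a block (2 internal orders). Seating 7 units around a circle gives (6)! arrangements.
So 2 × (6)! = 2 × 720 = 1440.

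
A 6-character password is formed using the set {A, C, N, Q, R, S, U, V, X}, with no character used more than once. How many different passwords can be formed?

With no repetition, fill the 6 characters in order: 9 choices, then 8, down to 4.
That product is 9 × 8 × 7 × 6 × 5 × 4 = 60480.

60480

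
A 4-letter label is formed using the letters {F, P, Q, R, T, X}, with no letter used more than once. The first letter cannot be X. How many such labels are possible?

300

The first letter has 6−1 = 5 choices (anything except X).
The remaining 3 letters are filled from the other 5 symbols without repetition: 5 × 4 × 3 = 60.
Total: 5 × 60 = 300.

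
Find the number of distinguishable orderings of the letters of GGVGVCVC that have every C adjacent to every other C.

140

Treat the 2 copies of C as a single block. The multiset to arrange is then {CC, G, G, G, V, V, V}, 7 items in all.
That gives (7)!/(3!·3!) = 140 arrangements.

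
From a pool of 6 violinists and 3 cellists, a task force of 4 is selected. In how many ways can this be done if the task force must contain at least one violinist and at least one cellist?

With no constraint there are C(9,4) = 126 possible selections.
Subtract selections that omit an entire group: no violinists → C(3,4) = 0; no cellists → C(6,4) = 15.
Both groups omitted at once is impossible, so 126 − 15 = 111.

111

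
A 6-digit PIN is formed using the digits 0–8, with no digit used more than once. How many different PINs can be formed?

60480

With no repetition, fill the 6 digits in order: 9 choices, then 8, down to 4.
9 × 8 × 7 × 6 × 5 × 4 = 60480.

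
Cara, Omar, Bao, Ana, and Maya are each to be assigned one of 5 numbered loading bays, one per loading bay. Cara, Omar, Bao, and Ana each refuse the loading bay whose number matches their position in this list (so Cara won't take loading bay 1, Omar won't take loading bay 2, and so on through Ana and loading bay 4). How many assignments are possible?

Let Aᵢ (for 1 ≤ i ≤ 4) be the placements that put person i in their forbidden loading bay. Any j of these fix j positions, leaving (5−j)! ways to fill the rest, and there are C(4,j) ways to pick which j.
By inclusion–exclusion, the number of valid placements is Σ_{j=0}^{4} (−1)^j C(4,j)·(5−j)!.
Computing: 120 − 96 + 36 − 8 + 1 = 53.

53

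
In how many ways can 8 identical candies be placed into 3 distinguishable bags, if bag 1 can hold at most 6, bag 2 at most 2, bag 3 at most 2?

6

Without the upper bounds there are C(10,2) = 45 ways to split 8 among 3 bags.
Subtract solutions that violate a single cap (substitute x_i' = x_i − (cap_i+1)): x_1 ≥ 7 gives C(3,2) = 3; x_2 ≥ 3 gives C(7,2) = 21; x_3 ≥ 3 gives C(7,2) = 21. Together 45.
Add back pairs where two caps are both exceeded: 0 + 0 + 6 = 6.
By inclusion–exclusion the count is 45 − 45 + 6 = 6.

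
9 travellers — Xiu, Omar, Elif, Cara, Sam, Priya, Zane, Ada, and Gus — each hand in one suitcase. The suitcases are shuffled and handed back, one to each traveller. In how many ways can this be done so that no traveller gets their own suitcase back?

133496

This is the derangement count D_9: permutations of 9 items with no fixed point.
By inclusion–exclusion this is Σ_{j=0}^{9} (−1)^j C(9,j)·(9−j)!.
Computing: 362880 − 362880 + 181440 − 60480 + 15120 − 3024 + 504 − 72 + 9 − 1 = 133496.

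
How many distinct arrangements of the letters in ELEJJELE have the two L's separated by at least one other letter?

There are 8!/(4!·2!·2!) = 420 arrangements of ELEJJELE in total.
Arrangements with the L's together: treat LL as one letter, giving (7)!/(4!·2!) = 105.
Hence 420 − 105 = 315.

315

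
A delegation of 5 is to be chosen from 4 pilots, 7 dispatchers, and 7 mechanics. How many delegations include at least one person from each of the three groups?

5684

Unrestricted: C(18,5) = 8568 ways to pick any 5 of the 18.
Selections missing a whole group: no pilots → C(14,5) = 2002; no dispatchers → C(11,5) = 462; no mechanics → C(11,5) = 462.
Add back selections omitting two groups (i.e. drawn from a single group): C(4,5) + C(7,5) + C(7,5) = 42.
By inclusion–exclusion: 8568 − 2926 + 42 = 5684.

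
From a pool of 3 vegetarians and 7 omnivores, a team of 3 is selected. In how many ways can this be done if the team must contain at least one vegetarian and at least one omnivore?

84

Unrestricted: C(10,3) = 120 ways to pick any 3 of the 10.
Subtract selections that omit an entire group: no vegetarians → C(7,3) = 35; no omnivores → C(3,3) = 1.
Both groups omitted at once is impossible, so 120 − 36 = 84.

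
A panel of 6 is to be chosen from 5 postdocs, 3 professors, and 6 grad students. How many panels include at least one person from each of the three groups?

2430

Total 6-person selections from all 14: C(14,6) = 3003.
Selections missing a whole group: no postdocs → C(9,6) = 84; no professors → C(11,6) = 462; no grad students → C(8,6) = 28.
Add back selections omitting two groups (i.e. drawn from a single group): C(5,6) + C(3,6) + C(6,6) = 1.
By inclusion–exclusion: 3003 − 574 + 1 = 2430.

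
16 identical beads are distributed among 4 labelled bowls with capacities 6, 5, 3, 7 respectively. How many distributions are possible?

52

Ignoring the caps, the number of non-negative solutions to x_1+…+x_4 = 16 is C(19,3) = 969.
Subtract solutions that violate a single cap (substitute x_i' = x_i − (cap_i+1)): x_1 ≥ 7 gives C(12,3) = 220; x_2 ≥ 6 gives C(13,3) = 286; x_3 ≥ 4 gives C(15,3) = 455; x_4 ≥ 8 gives C(11,3) = 165. Together 1126.
Add back pairs where two caps are both exceeded: 20 + 56 + 4 + 84 + 10 + 35 = 209.
By inclusion–exclusion the count is 969 − 1126 + 209 = 52.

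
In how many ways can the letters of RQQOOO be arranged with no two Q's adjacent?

40

There are 6!/(3!·2!) = 60 arrangements of RQQOOO in total.
If the two Q's are adjacent, glue them into one block, leaving 5 items to arrange: (5)!/(3!) = 20 ways.
Subtracting, 60 − 20 = 40 arrangements keep the Q's apart.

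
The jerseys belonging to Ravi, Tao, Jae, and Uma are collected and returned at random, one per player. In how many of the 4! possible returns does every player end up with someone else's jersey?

9

This is the derangement count D_4: permutations of 4 items with no fixed point.
By inclusion–exclusion this is Σ_{j=0}^{4} (−1)^j C(4,j)·(4−j)!.
Computing: 24 − 24 + 12 − 4 + 1 = 9.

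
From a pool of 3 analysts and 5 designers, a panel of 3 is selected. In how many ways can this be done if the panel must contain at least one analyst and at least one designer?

Total 3-person selections from all 8: C(8,3) = 56.
Subtract selections that omit an entire group: no analysts → C(5,3) = 10; no designers → C(3,3) = 1.
Both groups omitted at once is impossible, so 56 − 11 = 45.

45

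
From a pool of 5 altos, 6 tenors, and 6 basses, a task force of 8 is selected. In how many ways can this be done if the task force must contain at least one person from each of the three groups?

23485

Unrestricted: C(17,8) = 24310 ways to pick any 8 of the 17.
Selections missing a whole group: no altos → C(12,8) = 495; no tenors → C(11,8) = 165; no basses → C(11,8) = 165.
Add back selections omitting two groups (i.e. drawn from a single group): C(5,8) + C(6,8) + C(6,8) = 0.
By inclusion–exclusion: 24310 − 825 + 0 = 23485.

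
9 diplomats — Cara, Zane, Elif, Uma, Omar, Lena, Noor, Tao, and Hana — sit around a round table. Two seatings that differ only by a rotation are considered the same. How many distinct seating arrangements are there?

40320

Around a circle, 9 distinct people have 9!/9 = (8)! = 40320 rotationally distinct seatings.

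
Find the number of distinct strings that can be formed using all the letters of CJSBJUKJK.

The 9 letters of CJSBJUKJK have repeats: J appearing 3 times and K appearing twice.
So there are 9! / (3!·2!) = 30240 distinguishable arrangements.

30240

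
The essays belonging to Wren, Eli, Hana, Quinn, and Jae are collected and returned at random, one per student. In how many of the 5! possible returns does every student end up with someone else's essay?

This is the derangement count D_5: permutations of 5 items with no fixed point.
By inclusion–exclusion this is Σ_{j=0}^{5} (−1)^j C(5,j)·(5−j)!.
Computing: 120 − 120 + 60 − 20 + 5 − 1 = 44.

44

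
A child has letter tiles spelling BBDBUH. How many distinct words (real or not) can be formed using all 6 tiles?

120

The 6 letters of BBDBUH have repeats: B appearing 3 times.
The number of distinct arrangements is 6!/(3!) = 720/6 = 120.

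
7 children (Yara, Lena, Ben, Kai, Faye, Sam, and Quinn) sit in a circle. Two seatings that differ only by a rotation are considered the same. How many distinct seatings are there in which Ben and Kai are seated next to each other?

Treat {Ben, Kai} as one unit (2 internal orders) and seat the resulting 6 units around the table: (5)! circular arrangements.
So 2 × (5)! = 2 × 120 = 240.

240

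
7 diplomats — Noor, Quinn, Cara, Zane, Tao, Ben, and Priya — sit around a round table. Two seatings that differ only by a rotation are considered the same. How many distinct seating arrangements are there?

720

Around a circle, 7 distinct people have 7!/7 = (6)! = 720 rotationally distinct seatings.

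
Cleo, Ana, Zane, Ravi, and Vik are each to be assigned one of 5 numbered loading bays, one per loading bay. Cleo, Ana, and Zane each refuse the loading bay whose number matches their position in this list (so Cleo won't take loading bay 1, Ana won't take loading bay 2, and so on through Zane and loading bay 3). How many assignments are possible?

Let Aᵢ (for i ∈ {1, 2, 3}) be the placements that put person i in their forbidden loading bay. Any j of these fix j positions, leaving (5−j)! ways to fill the rest, and there are C(3,j) ways to pick which j.
By inclusion–exclusion, the number of valid placements is Σ_{j=0}^{3} (−1)^j C(3,j)·(5−j)!.
Computing: 120 − 72 + 18 − 2 = 64.

64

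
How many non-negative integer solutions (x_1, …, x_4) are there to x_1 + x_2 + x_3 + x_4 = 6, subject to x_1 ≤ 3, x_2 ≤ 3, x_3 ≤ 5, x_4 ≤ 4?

By stars and bars, unrestricted non-negative solutions to x_1+…+x_4 = 6 number C(6+3,3) = 84.
Subtract solutions that violate a single cap (substitute x_i' = x_i − (cap_i+1)): x_1 ≥ 4 gives C(5,3) = 10; x_2 ≥ 4 gives C(5,3) = 10; x_3 ≥ 6 gives C(3,3) = 1; x_4 ≥ 5 gives C(4,3) = 4. Together 25.
No two caps can be exceeded simultaneously, so the pair terms are all 0.
By inclusion–exclusion the count is 84 − 25 + 0 = 59.

59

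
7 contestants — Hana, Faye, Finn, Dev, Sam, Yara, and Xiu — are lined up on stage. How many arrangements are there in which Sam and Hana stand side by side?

Place the 5 others and the Sam-Hana pair as 6 objects in a line; the pair has 2 internal arrangements.
That gives 2 × 6! = 2 × 720 = 1440.

1440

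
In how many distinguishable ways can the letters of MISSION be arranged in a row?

1260

Letter multiplicities in MISSION: I×2, M×1, N×1, O×1, S×2.
So there are 7! / (2!·2!) = 1260 distinguishable arrangements.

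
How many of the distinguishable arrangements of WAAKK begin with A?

12

Fix A in the first position and arrange the remaining 4 letters.
Those 4 letters have K appearing twice, giving (4)!/(2!) = 12.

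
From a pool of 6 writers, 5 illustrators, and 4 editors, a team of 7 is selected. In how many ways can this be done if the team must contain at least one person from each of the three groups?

5949

Unrestricted: C(15,7) = 6435 ways to pick any 7 of the 15.
Subtract selections that omit an entire group: no writers → C(9,7) = 36; no illustrators → C(10,7) = 120; no editors → C(11,7) = 330.
Add back selections omitting two groups (i.e. drawn from a single group): C(6,7) + C(5,7) + C(4,7) = 0.
By inclusion–exclusion: 6435 − 486 + 0 = 5949.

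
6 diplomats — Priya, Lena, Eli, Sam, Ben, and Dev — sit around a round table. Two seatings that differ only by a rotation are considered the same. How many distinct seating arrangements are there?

Around a circle, 6 distinct people have 6!/6 = (5)! = 120 rotationally distinct seatings.

120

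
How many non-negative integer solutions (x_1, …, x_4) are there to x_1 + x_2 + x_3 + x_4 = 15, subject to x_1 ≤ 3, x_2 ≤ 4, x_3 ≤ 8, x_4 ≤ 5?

51

Without the upper bounds there are C(18,3) = 816 ways to split 15 among 4 variables.
Subtract solutions that violate a single cap (substitute x_i' = x_i − (cap_i+1)): x_1 ≥ 4 gives C(14,3) = 364; x_2 ≥ 5 gives C(13,3) = 286; x_3 ≥ 9 gives C(9,3) = 84; x_4 ≥ 6 gives C(12,3) = 220. Together 954.
Add back pairs where two caps are both exceeded: 84 + 10 + 56 + 4 + 35 + 1 = 190.
Subtract triples: 0 + 1 + 0 + 0 = 1.
By inclusion–exclusion the count is 816 − 954 + 190 − 1 = 51.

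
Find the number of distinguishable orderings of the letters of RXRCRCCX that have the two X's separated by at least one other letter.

Total arrangements of RXRCRCCX: 8!/(3!·3!·2!) = 560.
Arrangements with the X's together: treat XX as one letter, giving (7)!/(3!·3!) = 140.
Hence 560 − 140 = 420.

420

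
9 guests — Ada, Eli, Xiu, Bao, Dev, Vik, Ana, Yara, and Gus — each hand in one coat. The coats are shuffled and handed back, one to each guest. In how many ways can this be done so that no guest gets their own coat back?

Let Aᵢ be the assignments in which guest i gets their own coat. We want the size of the complement of A₁∪…∪A_9.
By inclusion–exclusion this is Σ_{j=0}^{9} (−1)^j C(9,j)·(9−j)!.
Computing: 362880 − 362880 + 181440 − 60480 + 15120 − 3024 + 504 − 72 + 9 − 1 = 133496.

133496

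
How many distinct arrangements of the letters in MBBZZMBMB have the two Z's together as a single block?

280

Treat the 2 copies of Z as a single block. The multiset to arrange is then {ZZ, B, B, B, B, M, M, M}, 8 items in all.
That gives (8)!/(4!·3!) = 280 arrangements.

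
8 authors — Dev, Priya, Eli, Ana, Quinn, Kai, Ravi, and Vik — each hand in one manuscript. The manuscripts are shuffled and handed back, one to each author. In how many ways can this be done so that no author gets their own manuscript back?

This is the derangement count D_8: permutations of 8 items with no fixed point.
By inclusion–exclusion this is Σ_{j=0}^{8} (−1)^j C(8,j)·(8−j)!.
Computing: 40320 − 40320 + 20160 − 6720 + 1680 − 336 + 56 − 8 + 1 = 14833.

14833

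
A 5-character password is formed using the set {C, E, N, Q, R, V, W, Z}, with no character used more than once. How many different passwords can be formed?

This is a permutation of 5 out of 8: P(8,5) = 8!/3!.
That product is 8 × 7 × 6 × 5 × 4 = 6720.

6720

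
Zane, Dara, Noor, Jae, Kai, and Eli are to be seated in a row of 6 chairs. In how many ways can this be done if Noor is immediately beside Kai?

Place the 4 others and the Noor-Kai pair as 5 objects in a line; the pair has 2 internal arrangements.
So the count is 2·(5)! = 240.

240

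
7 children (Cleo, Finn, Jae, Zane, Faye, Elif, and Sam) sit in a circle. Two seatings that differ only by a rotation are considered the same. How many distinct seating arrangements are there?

720

Seat Cleo anywhere (absorbing the rotational symmetry), then permute the other 6: (6)! = 720.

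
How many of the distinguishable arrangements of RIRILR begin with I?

20

With the first slot taken by I, it remains to arrange the other 5 letters (RRILR).
Those 5 letters have R appearing 3 times, giving (5)!/(3!) = 20.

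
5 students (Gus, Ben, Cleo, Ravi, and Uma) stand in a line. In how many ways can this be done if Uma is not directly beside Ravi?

There are 5! = 120 arrangements in all. If Uma and Ravi are adjacent, merging them into one block gives 2·(4)! = 48 arrangements.
Complementary counting: 120 − 48 = 72.

72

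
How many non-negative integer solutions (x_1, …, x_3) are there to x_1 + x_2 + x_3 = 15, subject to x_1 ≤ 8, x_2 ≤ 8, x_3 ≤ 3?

14

By stars and bars, unrestricted non-negative solutions to x_1+…+x_3 = 15 number C(15+2,2) = 136.
Subtract solutions that violate a single cap (substitute x_i' = x_i − (cap_i+1)): x_1 ≥ 9 gives C(8,2) = 28; x_2 ≥ 9 gives C(8,2) = 28; x_3 ≥ 4 gives C(13,2) = 78. Together 134.
Add back pairs where two caps are both exceeded: 0 + 6 + 6 = 12.
By inclusion–exclusion the count is 136 − 134 + 12 = 14.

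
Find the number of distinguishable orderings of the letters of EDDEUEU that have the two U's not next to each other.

150

Total arrangements of EDDEUEU: 7!/(3!·2!·2!) = 210.
Arrangements with the U's together: treat UU as one letter, giving (6)!/(3!·2!) = 60.
Subtracting, 210 − 60 = 150 arrangements keep the U's apart.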